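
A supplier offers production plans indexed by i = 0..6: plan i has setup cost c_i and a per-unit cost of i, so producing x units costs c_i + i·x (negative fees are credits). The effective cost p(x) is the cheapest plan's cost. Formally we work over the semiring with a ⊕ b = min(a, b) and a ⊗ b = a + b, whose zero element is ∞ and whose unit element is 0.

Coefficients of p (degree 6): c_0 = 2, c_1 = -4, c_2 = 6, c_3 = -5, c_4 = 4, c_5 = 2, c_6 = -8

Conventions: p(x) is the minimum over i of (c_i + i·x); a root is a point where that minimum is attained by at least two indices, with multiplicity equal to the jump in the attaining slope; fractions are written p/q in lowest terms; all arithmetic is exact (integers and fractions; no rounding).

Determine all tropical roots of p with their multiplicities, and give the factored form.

hull edge (i=0, c=2) to (i=1, c=-4): slope -6, span 1
hull edge (i=1, c=-4) to (i=6, c=-8): slope -4/5, span 5
Factored form: p(x) = -8 ⊗ (x ⊕ 4/5) ⊗ (x ⊕ 4/5) ⊗ (x ⊕ 4/5) ⊗ (x ⊕ 4/5) ⊗ (x ⊕ 4/5) ⊗ (x ⊕ 6)
Answer: roots = 4/5 (mult 5), 6 (mult 1)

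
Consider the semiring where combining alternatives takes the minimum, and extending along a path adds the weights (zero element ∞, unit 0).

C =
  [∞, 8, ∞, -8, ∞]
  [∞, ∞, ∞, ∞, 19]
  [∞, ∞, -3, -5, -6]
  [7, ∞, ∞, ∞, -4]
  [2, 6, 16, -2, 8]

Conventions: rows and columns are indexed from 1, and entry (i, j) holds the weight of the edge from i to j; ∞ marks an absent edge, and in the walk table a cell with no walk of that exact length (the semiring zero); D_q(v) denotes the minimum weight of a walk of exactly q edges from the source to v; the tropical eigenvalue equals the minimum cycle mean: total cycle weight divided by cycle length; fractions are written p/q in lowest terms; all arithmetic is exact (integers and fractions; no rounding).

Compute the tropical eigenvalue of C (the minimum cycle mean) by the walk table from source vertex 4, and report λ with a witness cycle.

q=0: [∞, ∞, ∞, 0, ∞]
q=1: [7, ∞, ∞, ∞, -4]
q=2: [-2, 2, 12, -6, 4]
q=3: [1, 6, 9, -10, -10]
q=4: [-8, -4, 6, -12, -14]
q=5: [-12, -8, 2, -16, -16]
Optimal cycle mean attained by: cycle 1->4->5->1, total (-8) + (-4) + 2, length 3.
Answer: λ = -10/3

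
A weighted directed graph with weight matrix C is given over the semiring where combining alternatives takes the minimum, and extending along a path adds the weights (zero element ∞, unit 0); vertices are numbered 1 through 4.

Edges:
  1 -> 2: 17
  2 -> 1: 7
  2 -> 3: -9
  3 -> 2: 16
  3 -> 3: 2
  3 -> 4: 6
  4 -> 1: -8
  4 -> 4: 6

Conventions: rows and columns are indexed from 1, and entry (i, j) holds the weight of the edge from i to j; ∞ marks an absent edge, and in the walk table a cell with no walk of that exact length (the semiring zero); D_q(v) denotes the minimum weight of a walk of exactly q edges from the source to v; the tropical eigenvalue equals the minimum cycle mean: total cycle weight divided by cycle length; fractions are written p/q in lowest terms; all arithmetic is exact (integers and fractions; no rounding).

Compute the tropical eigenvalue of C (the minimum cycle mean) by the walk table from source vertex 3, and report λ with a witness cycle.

q=0: [∞, ∞, 0, ∞]
q=1: [∞, 16, 2, 6]
q=2: [-2, 18, 4, 8]
q=3: [0, 15, 6, 10]
q=4: [2, 17, 6, 12]
Optimal cycle mean attained by: cycle 1->2->3->4->1, total 17 + (-9) + 6 + (-8), length 4.
Answer: λ = 3/2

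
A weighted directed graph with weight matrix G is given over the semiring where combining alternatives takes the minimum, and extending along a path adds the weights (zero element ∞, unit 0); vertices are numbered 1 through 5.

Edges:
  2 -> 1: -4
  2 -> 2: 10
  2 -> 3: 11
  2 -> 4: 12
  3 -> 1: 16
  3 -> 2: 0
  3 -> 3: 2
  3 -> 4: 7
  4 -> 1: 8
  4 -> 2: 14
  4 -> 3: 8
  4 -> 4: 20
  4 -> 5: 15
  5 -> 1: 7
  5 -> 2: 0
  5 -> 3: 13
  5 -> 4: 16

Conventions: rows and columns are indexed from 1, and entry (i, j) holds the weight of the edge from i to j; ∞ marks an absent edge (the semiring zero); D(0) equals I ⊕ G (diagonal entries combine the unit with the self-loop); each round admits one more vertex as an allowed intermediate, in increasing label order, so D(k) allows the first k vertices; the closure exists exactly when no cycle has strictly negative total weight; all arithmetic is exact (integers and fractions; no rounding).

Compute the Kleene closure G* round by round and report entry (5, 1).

D(0):
  [0, ∞, ∞, ∞, ∞]
  [-4, 0, 11, 12, ∞]
  [16, 0, 0, 7, ∞]
  [8, 14, 8, 0, 15]
  [7, 0, 13, 16, 0]
D(1):
  [0, ∞, ∞, ∞, ∞]
  [-4, 0, 11, 12, ∞]
  [16, 0, 0, 7, ∞]
  [8, 14, 8, 0, 15]
  [7, 0, 13, 16, 0]
D(2):
  [0, ∞, ∞, ∞, ∞]
  [-4, 0, 11, 12, ∞]
  [-4, 0, 0, 7, ∞]
  [8, 14, 8, 0, 15]
  [-4, 0, 11, 12, 0]
D(3):
  [0, ∞, ∞, ∞, ∞]
  [-4, 0, 11, 12, ∞]
  [-4, 0, 0, 7, ∞]
  [4, 8, 8, 0, 15]
  [-4, 0, 11, 12, 0]
D(4):
  [0, ∞, ∞, ∞, ∞]
  [-4, 0, 11, 12, 27]
  [-4, 0, 0, 7, 22]
  [4, 8, 8, 0, 15]
  [-4, 0, 11, 12, 0]
D(5):
  [0, ∞, ∞, ∞, ∞]
  [-4, 0, 11, 12, 27]
  [-4, 0, 0, 7, 22]
  [4, 8, 8, 0, 15]
  [-4, 0, 11, 12, 0]
Answer: G*[5][1] = -4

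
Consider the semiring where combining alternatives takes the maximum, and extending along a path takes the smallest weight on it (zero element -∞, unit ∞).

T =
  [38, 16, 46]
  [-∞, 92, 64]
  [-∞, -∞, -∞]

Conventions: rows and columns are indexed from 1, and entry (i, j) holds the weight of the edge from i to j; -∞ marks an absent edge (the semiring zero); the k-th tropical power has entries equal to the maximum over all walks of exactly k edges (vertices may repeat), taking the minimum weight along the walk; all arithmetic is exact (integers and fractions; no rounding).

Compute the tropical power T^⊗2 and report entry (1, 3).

T^⊗2:
  [38, 16, 38]
  [-∞, 92, 64]
  [-∞, -∞, -∞]
Key observation: the optimum is the walk 1->1->3, with weight 38 min 46 = 38.
Optimal value attained by: walk 1->1->3.
Answer: (T^⊗2)[1][3] = 38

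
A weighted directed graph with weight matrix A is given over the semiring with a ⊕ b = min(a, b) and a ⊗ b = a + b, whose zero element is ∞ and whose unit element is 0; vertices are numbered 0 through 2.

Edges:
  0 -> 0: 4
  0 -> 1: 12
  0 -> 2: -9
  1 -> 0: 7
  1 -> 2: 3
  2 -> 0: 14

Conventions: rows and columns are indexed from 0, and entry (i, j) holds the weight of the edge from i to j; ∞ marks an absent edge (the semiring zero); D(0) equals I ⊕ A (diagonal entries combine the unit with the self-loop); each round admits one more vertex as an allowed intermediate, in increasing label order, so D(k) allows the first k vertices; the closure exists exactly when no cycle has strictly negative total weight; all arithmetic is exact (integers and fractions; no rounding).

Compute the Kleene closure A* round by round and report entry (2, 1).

D(0):
  [0, 12, -9]
  [7, 0, 3]
  [14, ∞, 0]
D(1):
  [0, 12, -9]
  [7, 0, -2]
  [14, 26, 0]
D(2):
  [0, 12, -9]
  [7, 0, -2]
  [14, 26, 0]
D(3):
  [0, 12, -9]
  [7, 0, -2]
  [14, 26, 0]
Answer: A*[2][1] = 26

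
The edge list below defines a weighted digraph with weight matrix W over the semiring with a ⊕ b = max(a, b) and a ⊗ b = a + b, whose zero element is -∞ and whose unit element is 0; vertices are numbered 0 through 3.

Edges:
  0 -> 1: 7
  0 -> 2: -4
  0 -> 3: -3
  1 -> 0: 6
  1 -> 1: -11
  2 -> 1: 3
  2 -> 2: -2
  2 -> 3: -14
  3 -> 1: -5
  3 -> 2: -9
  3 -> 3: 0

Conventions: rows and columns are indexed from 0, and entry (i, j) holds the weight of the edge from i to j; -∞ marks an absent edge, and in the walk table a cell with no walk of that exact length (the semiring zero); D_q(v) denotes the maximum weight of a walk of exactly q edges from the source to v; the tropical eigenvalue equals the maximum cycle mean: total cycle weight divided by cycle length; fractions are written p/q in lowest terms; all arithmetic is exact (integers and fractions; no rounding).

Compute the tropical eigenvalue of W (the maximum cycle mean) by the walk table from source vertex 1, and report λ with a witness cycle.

q=0: [-∞, 0, -∞, -∞]
q=1: [6, -11, -∞, -∞]
q=2: [-5, 13, 2, 3]
q=3: [19, 5, 0, 3]
q=4: [11, 26, 15, 16]
Optimal cycle mean attained by: cycle 0->1->0, total 7 + 6, length 2.
Answer: λ = 13/2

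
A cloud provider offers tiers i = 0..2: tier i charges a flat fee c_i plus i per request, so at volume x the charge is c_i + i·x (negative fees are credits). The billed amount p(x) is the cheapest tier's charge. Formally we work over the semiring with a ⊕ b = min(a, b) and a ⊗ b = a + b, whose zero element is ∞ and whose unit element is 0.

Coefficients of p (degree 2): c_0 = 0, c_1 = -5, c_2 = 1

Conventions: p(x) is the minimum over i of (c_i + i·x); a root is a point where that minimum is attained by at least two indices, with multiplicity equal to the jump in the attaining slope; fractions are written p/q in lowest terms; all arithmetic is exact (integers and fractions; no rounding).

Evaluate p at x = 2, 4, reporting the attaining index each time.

p(2) = min(0+0·2=0, -5+1·2=-3, 1+2·2=5) = -3 (attained by i=1)
p(4) = min(0+0·4=0, -5+1·4=-1, 1+2·4=9) = -1 (attained by i=1)
Answer: p(2) = -3; p(4) = -1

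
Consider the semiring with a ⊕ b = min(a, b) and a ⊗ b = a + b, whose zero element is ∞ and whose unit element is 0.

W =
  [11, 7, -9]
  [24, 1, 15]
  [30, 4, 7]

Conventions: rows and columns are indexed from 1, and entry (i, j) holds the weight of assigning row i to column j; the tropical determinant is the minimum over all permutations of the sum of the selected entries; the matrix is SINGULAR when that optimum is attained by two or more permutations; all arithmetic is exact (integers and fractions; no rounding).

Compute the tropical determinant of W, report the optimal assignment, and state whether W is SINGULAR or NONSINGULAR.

σ = (1, 2, 3): 11 + 1 + 7 = 19
σ = (1, 3, 2): 11 + 15 + 4 = 30
σ = (2, 1, 3): 7 + 24 + 7 = 38
σ = (2, 3, 1): 7 + 15 + 30 = 52
σ = (3, 1, 2): (-9) + 24 + 4 = 19
σ = (3, 2, 1): (-9) + 1 + 30 = 22
Optimal value attained by: σ = (1, 2, 3).
Answer: det⊕(W) = 19; verdict: SINGULAR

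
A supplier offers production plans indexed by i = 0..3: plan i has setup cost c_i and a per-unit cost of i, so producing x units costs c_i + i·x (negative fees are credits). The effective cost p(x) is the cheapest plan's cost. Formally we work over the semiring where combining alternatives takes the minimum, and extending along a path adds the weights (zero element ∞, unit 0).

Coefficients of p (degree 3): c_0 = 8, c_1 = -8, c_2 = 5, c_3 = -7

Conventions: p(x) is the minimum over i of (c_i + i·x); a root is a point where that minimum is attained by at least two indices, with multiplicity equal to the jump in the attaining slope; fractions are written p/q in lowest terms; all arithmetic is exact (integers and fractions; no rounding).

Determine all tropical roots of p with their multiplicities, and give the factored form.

hull edge (i=0, c=8) to (i=1, c=-8): slope -16, span 1
hull edge (i=1, c=-8) to (i=3, c=-7): slope 1/2, span 2
Factored form: p(x) = -7 ⊗ (x ⊕ (-1/2)) ⊗ (x ⊕ (-1/2)) ⊗ (x ⊕ 16)
Answer: roots = -1/2 (mult 2), 16 (mult 1)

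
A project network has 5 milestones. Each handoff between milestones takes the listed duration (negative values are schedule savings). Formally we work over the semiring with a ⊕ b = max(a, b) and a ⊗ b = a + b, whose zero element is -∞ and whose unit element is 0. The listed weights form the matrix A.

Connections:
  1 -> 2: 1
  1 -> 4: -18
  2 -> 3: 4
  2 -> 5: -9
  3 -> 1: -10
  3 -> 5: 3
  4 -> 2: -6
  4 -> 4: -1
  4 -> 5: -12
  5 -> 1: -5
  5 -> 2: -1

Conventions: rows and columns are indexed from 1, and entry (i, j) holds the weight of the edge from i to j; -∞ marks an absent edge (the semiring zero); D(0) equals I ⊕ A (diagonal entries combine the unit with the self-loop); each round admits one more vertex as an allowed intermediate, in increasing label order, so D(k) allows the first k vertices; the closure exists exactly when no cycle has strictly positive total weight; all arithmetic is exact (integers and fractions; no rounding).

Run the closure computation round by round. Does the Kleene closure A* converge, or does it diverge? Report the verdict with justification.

D(0):
  [0, 1, -∞, -18, -∞]
  [-∞, 0, 4, -∞, -9]
  [-10, -∞, 0, -∞, 3]
  [-∞, -6, -∞, 0, -12]
  [-5, -1, -∞, -∞, 0]
D(1):
  [0, 1, -∞, -18, -∞]
  [-∞, 0, 4, -∞, -9]
  [-10, -9, 0, -28, 3]
  [-∞, -6, -∞, 0, -12]
  [-5, -1, -∞, -23, 0]
D(2):
  [0, 1, 5, -18, -8]
  [-∞, 0, 4, -∞, -9]
  [-10, -9, 0, -28, 3]
  [-∞, -6, -2, 0, -12]
  [-5, -1, 3, -23, 0]
Detection: at round 3, diagonal entry (5, 5) turns strictly positive.
Key observation: the cycle 5->1->2->3->5 has total weight (-5) + 1 + 4 + 3, which is strictly positive.
Answer: DIVERGES — positive cycle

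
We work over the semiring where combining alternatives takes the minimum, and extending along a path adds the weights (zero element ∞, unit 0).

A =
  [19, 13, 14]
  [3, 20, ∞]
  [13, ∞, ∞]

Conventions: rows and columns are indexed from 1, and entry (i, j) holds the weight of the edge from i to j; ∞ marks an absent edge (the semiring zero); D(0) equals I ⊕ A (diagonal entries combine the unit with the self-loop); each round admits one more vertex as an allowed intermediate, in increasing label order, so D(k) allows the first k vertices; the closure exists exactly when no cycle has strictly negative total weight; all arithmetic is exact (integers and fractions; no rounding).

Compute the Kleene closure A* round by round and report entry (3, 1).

D(0):
  [0, 13, 14]
  [3, 0, ∞]
  [13, ∞, 0]
D(1):
  [0, 13, 14]
  [3, 0, 17]
  [13, 26, 0]
D(2):
  [0, 13, 14]
  [3, 0, 17]
  [13, 26, 0]
D(3):
  [0, 13, 14]
  [3, 0, 17]
  [13, 26, 0]
Answer: A*[3][1] = 13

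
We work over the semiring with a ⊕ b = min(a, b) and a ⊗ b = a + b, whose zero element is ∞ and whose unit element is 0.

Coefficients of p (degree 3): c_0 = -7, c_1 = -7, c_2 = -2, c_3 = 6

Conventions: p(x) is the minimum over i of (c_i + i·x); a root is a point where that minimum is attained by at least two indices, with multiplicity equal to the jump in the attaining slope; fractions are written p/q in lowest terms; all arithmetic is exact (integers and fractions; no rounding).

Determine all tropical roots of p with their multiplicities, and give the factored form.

hull edge (i=0, c=-7) to (i=1, c=-7): slope 0, span 1
hull edge (i=1, c=-7) to (i=2, c=-2): slope 5, span 1
hull edge (i=2, c=-2) to (i=3, c=6): slope 8, span 1
Factored form: p(x) = 6 ⊗ (x ⊕ (-8)) ⊗ (x ⊕ (-5)) ⊗ (x ⊕ 0)
Answer: roots = -8 (mult 1), -5 (mult 1), 0 (mult 1)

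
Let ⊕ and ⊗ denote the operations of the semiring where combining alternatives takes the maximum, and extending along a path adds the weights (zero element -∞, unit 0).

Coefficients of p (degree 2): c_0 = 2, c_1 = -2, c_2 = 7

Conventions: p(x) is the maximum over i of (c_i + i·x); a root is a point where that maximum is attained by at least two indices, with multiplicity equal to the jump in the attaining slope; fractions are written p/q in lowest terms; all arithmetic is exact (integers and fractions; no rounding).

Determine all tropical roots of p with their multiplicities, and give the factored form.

hull edge (i=0, c=2) to (i=2, c=7): slope 5/2, span 2
Factored form: p(x) = 7 ⊗ (x ⊕ (-5/2)) ⊗ (x ⊕ (-5/2))
Answer: roots = -5/2 (mult 2)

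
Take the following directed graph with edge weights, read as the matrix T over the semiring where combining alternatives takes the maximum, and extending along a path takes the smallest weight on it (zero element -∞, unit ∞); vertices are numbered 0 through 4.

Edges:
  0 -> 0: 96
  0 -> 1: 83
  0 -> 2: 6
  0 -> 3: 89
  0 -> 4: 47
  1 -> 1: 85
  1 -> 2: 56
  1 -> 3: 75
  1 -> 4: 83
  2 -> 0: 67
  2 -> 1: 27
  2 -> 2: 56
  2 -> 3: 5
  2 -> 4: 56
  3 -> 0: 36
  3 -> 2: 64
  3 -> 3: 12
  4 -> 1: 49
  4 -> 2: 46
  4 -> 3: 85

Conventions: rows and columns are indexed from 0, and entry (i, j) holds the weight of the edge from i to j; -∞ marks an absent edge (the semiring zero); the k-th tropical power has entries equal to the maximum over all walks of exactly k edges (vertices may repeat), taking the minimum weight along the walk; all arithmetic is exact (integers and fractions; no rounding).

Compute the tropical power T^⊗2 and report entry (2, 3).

T^⊗2:
  [96, 83, 64, 89, 83]
  [56, 85, 64, 83, 83]
  [67, 67, 56, 67, 56]
  [64, 36, 56, 36, 56]
  [46, 49, 64, 49, 49]
Key observation: the optimum is the walk 2->0->3, with weight 67 min 89 = 67.
Optimal value attained by: walk 2->0->3.
Answer: (T^⊗2)[2][3] = 67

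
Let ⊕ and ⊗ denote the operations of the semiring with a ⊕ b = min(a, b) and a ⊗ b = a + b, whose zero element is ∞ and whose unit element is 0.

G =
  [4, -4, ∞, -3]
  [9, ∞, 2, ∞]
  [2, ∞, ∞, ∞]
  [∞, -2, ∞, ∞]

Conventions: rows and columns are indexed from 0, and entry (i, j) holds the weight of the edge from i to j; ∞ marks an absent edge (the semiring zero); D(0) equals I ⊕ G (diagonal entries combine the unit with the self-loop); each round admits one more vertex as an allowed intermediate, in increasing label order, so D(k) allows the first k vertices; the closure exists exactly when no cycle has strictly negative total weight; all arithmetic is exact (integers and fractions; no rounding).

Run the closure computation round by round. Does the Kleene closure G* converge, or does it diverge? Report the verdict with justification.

D(0):
  [0, -4, ∞, -3]
  [9, 0, 2, ∞]
  [2, ∞, 0, ∞]
  [∞, -2, ∞, 0]
D(1):
  [0, -4, ∞, -3]
  [9, 0, 2, 6]
  [2, -2, 0, -1]
  [∞, -2, ∞, 0]
D(2):
  [0, -4, -2, -3]
  [9, 0, 2, 6]
  [2, -2, 0, -1]
  [7, -2, 0, 0]
Detection: at round 3, diagonal entry (3, 3) turns strictly negative.
Key observation: the cycle 3->1->2->0->3 has total weight (-2) + 2 + 2 + (-3), which is strictly negative.
Answer: DIVERGES — negative cycle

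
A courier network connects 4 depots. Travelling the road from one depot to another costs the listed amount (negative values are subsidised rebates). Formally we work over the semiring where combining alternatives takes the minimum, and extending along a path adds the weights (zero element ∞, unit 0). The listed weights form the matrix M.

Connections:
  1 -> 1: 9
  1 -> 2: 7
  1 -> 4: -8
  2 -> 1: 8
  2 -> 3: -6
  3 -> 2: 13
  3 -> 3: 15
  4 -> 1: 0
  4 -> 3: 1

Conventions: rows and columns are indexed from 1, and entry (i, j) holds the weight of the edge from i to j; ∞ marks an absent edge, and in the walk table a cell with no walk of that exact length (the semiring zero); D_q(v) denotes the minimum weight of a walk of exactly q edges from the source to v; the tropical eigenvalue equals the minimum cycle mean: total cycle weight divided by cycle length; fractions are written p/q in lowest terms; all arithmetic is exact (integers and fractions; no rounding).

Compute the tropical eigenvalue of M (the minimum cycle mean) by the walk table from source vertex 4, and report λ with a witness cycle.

q=0: [∞, ∞, ∞, 0]
q=1: [0, ∞, 1, ∞]
q=2: [9, 7, 16, -8]
q=3: [-8, 16, -7, 1]
q=4: [1, -1, 2, -16]
Optimal cycle mean attained by: cycle 1->4->1, total (-8) + 0, length 2.
Answer: λ = -4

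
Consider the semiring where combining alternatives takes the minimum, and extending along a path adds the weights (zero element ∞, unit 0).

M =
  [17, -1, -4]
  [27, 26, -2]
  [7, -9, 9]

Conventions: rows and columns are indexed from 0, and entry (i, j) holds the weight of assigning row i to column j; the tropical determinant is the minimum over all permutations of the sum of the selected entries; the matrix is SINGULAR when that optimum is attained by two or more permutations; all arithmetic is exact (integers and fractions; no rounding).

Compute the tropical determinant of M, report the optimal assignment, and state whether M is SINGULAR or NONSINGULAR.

σ = (0, 1, 2): 17 + 26 + 9 = 52
σ = (0, 2, 1): 17 + (-2) + (-9) = 6
σ = (1, 0, 2): (-1) + 27 + 9 = 35
σ = (1, 2, 0): (-1) + (-2) + 7 = 4
σ = (2, 0, 1): (-4) + 27 + (-9) = 14
σ = (2, 1, 0): (-4) + 26 + 7 = 29
Optimal value attained by: σ = (1, 2, 0).
Answer: det⊕(M) = 4; verdict: NONSINGULAR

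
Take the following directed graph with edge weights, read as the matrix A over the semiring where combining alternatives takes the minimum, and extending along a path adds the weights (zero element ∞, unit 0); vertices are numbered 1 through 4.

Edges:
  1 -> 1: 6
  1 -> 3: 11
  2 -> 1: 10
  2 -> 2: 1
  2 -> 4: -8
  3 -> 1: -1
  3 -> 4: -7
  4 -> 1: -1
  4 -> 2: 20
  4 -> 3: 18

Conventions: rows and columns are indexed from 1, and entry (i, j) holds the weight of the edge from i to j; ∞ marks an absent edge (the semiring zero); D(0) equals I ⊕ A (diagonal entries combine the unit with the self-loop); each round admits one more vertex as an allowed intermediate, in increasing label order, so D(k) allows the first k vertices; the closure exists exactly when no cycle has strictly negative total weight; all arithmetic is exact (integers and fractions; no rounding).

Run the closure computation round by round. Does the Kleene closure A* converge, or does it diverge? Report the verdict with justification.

D(0):
  [0, ∞, 11, ∞]
  [10, 0, ∞, -8]
  [-1, ∞, 0, -7]
  [-1, 20, 18, 0]
D(1):
  [0, ∞, 11, ∞]
  [10, 0, 21, -8]
  [-1, ∞, 0, -7]
  [-1, 20, 10, 0]
D(2):
  [0, ∞, 11, ∞]
  [10, 0, 21, -8]
  [-1, ∞, 0, -7]
  [-1, 20, 10, 0]
D(3):
  [0, ∞, 11, 4]
  [10, 0, 21, -8]
  [-1, ∞, 0, -7]
  [-1, 20, 10, 0]
D(4):
  [0, 24, 11, 4]
  [-9, 0, 2, -8]
  [-8, 13, 0, -7]
  [-1, 20, 10, 0]
Key observation: every diagonal entry stays at the unit through all rounds, so no improving cycle exists.
Answer: CONVERGES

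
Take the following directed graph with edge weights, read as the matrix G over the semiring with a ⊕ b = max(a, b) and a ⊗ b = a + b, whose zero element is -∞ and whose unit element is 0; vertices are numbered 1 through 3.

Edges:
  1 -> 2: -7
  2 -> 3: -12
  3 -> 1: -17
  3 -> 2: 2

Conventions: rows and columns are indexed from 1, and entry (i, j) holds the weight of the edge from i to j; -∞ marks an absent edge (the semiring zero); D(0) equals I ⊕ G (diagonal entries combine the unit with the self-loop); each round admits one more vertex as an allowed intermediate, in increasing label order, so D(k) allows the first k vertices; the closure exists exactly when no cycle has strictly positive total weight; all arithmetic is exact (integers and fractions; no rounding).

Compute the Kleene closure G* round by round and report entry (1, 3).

D(0):
  [0, -7, -∞]
  [-∞, 0, -12]
  [-17, 2, 0]
D(1):
  [0, -7, -∞]
  [-∞, 0, -12]
  [-17, 2, 0]
D(2):
  [0, -7, -19]
  [-∞, 0, -12]
  [-17, 2, 0]
D(3):
  [0, -7, -19]
  [-29, 0, -12]
  [-17, 2, 0]
Answer: G*[1][3] = -19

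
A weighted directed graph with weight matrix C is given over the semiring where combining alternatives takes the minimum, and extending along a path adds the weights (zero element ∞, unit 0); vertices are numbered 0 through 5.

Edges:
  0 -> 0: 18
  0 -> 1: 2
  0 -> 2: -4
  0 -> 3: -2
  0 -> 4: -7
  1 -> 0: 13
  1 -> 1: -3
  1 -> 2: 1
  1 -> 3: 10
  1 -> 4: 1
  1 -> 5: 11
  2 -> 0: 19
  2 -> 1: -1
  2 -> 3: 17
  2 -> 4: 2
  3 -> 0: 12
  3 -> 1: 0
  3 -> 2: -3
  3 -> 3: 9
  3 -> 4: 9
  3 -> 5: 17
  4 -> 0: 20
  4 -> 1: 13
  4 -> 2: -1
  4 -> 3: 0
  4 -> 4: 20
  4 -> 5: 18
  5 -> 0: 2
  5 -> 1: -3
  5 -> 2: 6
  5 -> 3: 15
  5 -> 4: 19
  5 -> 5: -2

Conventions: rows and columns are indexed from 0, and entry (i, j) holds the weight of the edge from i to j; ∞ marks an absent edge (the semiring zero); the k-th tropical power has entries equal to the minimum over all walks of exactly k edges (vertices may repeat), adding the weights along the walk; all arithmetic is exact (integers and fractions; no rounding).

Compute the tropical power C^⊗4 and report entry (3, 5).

C^⊗2:
  [10, -5, -8, -7, -2, 11]
  [10, -6, -2, 1, -2, 8]
  [12, -4, 0, 2, 0, 10]
  [13, -4, 1, 9, -1, 11]
  [12, -2, -3, 9, 1, 16]
  [0, -6, -2, 0, -5, -4]
C^⊗3:
  [5, -9, -10, -2, -6, 6]
  [7, -9, -5, -2, -5, 5]
  [9, -7, -3, 0, -3, 7]
  [9, -7, -3, -1, -3, 7]
  [11, -5, -1, 1, -1, 9]
  [-2, -9, -6, -5, -7, -6]
C^⊗4:
  [4, -12, -8, -6, -8, 2]
  [4, -12, -8, -5, -8, 2]
  [6, -10, -6, -3, -6, 4]
  [6, -10, -6, -3, -6, 4]
  [8, -8, -4, -1, -4, 6]
  [-4, -12, -8, -7, -9, -8]
Key observation: the optimum is the walk 3->2->1->1->5, with weight (-3) + (-1) + (-3) + 11 = 4.
Optimal value attained by: walk 3->2->1->1->5.
Answer: (C^⊗4)[3][5] = 4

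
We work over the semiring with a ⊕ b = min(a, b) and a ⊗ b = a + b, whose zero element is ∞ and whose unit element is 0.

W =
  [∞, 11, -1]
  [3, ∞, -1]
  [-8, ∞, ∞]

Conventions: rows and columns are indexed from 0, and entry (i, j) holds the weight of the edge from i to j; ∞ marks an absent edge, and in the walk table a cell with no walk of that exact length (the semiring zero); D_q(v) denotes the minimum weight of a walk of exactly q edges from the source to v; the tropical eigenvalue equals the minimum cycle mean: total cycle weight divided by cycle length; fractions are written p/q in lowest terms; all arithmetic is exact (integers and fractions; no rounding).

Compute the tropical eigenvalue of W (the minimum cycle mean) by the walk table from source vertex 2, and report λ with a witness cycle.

q=0: [∞, ∞, 0]
q=1: [-8, ∞, ∞]
q=2: [∞, 3, -9]
q=3: [-17, ∞, 2]
Optimal cycle mean attained by: cycle 0->2->0, total (-1) + (-8), length 2.
Answer: λ = -9/2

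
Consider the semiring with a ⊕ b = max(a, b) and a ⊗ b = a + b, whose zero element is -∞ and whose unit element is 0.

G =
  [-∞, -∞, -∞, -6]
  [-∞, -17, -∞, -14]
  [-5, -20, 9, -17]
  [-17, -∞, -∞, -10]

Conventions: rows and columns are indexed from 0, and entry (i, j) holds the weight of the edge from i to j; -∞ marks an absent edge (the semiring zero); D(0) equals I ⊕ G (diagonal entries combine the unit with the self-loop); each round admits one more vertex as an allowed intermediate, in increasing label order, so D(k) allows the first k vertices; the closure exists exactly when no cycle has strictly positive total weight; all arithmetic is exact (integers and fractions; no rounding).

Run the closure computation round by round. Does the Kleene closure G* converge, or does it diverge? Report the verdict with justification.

Detection: at round 0, diagonal entry (2, 2) turns strictly positive.
Key observation: the cycle 2->2 has total weight 9, which is strictly positive.
Answer: DIVERGES — positive cycle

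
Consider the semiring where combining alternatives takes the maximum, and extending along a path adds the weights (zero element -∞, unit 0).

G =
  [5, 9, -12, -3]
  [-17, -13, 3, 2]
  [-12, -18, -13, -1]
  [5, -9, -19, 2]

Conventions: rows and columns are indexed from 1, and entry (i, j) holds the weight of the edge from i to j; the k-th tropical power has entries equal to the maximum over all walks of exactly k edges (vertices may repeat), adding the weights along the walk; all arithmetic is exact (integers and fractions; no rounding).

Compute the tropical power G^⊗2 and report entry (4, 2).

G^⊗2:
  [10, 14, 12, 11]
  [7, -7, -10, 4]
  [4, -3, -15, 1]
  [10, 14, -6, 4]
Key observation: the optimum is the walk 4->1->2, with weight 5 + 9 = 14.
Optimal value attained by: walk 4->1->2.
Answer: (G^⊗2)[4][2] = 14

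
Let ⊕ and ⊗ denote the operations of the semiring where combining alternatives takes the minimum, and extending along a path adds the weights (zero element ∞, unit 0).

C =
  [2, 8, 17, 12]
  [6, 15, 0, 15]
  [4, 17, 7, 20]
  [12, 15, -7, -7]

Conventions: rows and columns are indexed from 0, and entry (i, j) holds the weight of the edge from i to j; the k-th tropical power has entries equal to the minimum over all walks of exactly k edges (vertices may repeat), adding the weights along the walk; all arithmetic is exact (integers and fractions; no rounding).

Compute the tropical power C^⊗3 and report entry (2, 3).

C^⊗2:
  [4, 10, 5, 5]
  [4, 14, 7, 8]
  [6, 12, 13, 13]
  [-3, 8, -14, -14]
C^⊗3:
  [6, 12, -2, -2]
  [6, 12, 1, 1]
  [8, 14, 6, 6]
  [-10, 1, -21, -21]
Key observation: the optimum is the walk 2->3->3->3, with weight 20 + (-7) + (-7) = 6.
Optimal value attained by: walk 2->3->3->3.
Answer: (C^⊗3)[2][3] = 6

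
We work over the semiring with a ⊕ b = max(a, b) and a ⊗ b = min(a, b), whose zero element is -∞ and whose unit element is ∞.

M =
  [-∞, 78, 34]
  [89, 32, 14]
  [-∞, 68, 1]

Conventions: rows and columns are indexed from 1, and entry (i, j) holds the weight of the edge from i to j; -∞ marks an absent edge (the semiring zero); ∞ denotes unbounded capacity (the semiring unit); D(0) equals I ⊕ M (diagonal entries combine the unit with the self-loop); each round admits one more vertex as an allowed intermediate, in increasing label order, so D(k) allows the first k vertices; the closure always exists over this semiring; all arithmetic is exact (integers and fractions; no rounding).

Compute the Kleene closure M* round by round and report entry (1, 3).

D(0):
  [∞, 78, 34]
  [89, ∞, 14]
  [-∞, 68, ∞]
D(1):
  [∞, 78, 34]
  [89, ∞, 34]
  [-∞, 68, ∞]
D(2):
  [∞, 78, 34]
  [89, ∞, 34]
  [68, 68, ∞]
D(3):
  [∞, 78, 34]
  [89, ∞, 34]
  [68, 68, ∞]
Answer: M*[1][3] = 34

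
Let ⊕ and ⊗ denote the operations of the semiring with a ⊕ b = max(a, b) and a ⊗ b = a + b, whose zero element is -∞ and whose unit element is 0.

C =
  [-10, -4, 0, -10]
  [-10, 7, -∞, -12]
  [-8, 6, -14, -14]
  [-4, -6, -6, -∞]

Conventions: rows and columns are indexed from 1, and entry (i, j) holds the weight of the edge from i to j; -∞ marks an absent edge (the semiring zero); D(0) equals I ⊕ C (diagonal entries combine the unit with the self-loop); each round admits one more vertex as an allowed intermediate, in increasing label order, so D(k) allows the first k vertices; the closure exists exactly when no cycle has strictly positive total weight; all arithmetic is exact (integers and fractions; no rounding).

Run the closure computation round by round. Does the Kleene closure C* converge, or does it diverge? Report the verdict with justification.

Detection: at round 0, diagonal entry (2, 2) turns strictly positive.
Key observation: the cycle 2->2 has total weight 7, which is strictly positive.
Answer: DIVERGES — positive cycle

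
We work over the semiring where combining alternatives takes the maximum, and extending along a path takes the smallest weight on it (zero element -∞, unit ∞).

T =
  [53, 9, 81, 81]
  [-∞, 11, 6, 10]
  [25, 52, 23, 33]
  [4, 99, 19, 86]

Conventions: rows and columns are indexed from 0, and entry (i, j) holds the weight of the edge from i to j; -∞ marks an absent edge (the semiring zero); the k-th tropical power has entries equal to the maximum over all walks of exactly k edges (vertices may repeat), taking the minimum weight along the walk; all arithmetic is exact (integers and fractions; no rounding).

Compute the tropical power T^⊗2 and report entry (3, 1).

T^⊗2:
  [53, 81, 53, 81]
  [6, 11, 10, 10]
  [25, 33, 25, 33]
  [19, 86, 19, 86]
Key observation: the optimum is the walk 3->3->1, with weight 86 min 99 = 86.
Optimal value attained by: walk 3->3->1.
Answer: (T^⊗2)[3][1] = 86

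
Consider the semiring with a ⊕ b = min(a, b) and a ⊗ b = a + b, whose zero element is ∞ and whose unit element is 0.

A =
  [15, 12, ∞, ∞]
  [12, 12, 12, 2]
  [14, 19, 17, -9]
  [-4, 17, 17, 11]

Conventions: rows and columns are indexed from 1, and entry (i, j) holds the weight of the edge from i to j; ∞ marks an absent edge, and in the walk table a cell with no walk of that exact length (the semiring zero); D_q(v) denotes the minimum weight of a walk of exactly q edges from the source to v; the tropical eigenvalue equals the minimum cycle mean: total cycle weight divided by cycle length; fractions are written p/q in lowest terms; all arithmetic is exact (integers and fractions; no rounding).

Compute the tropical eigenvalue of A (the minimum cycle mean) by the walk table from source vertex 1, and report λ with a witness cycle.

q=0: [0, ∞, ∞, ∞]
q=1: [15, 12, ∞, ∞]
q=2: [24, 24, 24, 14]
q=3: [10, 31, 31, 15]
q=4: [11, 22, 32, 22]
Optimal cycle mean attained by: cycle 1->2->3->4->1, total 12 + 12 + (-9) + (-4), length 4.
Answer: λ = 11/4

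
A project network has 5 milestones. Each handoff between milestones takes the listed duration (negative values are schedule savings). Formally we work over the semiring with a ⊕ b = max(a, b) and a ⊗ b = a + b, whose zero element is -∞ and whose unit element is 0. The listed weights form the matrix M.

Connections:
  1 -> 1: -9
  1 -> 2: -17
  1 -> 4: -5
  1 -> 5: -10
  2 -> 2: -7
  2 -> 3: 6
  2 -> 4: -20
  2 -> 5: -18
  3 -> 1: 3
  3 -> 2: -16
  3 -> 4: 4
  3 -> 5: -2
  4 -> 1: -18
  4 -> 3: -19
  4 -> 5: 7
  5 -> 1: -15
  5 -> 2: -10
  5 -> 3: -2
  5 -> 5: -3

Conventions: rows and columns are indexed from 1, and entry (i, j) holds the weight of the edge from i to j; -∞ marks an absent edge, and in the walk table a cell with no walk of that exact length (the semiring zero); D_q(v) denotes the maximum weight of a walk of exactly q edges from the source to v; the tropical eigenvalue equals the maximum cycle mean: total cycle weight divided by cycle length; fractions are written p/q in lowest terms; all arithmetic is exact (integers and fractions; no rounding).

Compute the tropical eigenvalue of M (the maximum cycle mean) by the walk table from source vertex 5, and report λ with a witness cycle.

q=0: [-∞, -∞, -∞, -∞, 0]
q=1: [-15, -10, -2, -∞, -3]
q=2: [1, -13, -4, 2, -4]
q=3: [-1, -14, -6, 0, 9]
q=4: [-3, -1, 7, -2, 7]
q=5: [10, -3, 5, 11, 5]
Optimal cycle mean attained by: cycle 3->4->5->3, total 4 + 7 + (-2), length 3.
Answer: λ = 3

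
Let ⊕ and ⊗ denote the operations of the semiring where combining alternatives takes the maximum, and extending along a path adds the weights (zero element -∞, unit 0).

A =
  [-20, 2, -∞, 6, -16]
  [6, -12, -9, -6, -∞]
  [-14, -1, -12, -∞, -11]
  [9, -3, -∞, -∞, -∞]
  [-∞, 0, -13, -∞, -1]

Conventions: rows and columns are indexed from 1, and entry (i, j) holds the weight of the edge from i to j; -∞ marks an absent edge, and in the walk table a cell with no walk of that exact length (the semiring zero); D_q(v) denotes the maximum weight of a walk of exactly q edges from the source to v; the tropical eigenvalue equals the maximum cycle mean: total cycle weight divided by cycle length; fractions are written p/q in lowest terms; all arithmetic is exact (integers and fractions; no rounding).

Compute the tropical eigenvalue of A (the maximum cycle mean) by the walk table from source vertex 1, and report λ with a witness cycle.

q=0: [0, -∞, -∞, -∞, -∞]
q=1: [-20, 2, -∞, 6, -16]
q=2: [15, 3, -7, -4, -17]
q=3: [9, 17, -6, 21, -1]
q=4: [30, 18, 8, 15, -2]
q=5: [24, 32, 9, 36, 14]
Optimal cycle mean attained by: cycle 1->4->1, total 6 + 9, length 2.
Answer: λ = 15/2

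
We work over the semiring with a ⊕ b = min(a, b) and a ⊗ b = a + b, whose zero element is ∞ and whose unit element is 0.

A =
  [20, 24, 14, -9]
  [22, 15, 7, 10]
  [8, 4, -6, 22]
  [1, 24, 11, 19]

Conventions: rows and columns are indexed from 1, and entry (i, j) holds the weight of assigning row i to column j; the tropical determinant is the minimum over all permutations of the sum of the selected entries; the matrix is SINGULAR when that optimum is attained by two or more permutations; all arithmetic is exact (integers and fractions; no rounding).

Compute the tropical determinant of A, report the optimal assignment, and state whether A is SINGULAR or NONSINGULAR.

σ = (1, 2, 3, 4): 20 + 15 + (-6) + 19 = 48
σ = (1, 2, 4, 3): 20 + 15 + 22 + 11 = 68
σ = (1, 3, 2, 4): 20 + 7 + 4 + 19 = 50
σ = (1, 3, 4, 2): 20 + 7 + 22 + 24 = 73
σ = (1, 4, 2, 3): 20 + 10 + 4 + 11 = 45
σ = (1, 4, 3, 2): 20 + 10 + (-6) + 24 = 48
σ = (2, 1, 3, 4): 24 + 22 + (-6) + 19 = 59
σ = (2, 1, 4, 3): 24 + 22 + 22 + 11 = 79
σ = (2, 3, 1, 4): 24 + 7 + 8 + 19 = 58
σ = (2, 3, 4, 1): 24 + 7 + 22 + 1 = 54
σ = (2, 4, 1, 3): 24 + 10 + 8 + 11 = 53
σ = (2, 4, 3, 1): 24 + 10 + (-6) + 1 = 29
σ = (3, 1, 2, 4): 14 + 22 + 4 + 19 = 59
σ = (3, 1, 4, 2): 14 + 22 + 22 + 24 = 82
σ = (3, 2, 1, 4): 14 + 15 + 8 + 19 = 56
σ = (3, 2, 4, 1): 14 + 15 + 22 + 1 = 52
σ = (3, 4, 1, 2): 14 + 10 + 8 + 24 = 56
σ = (3, 4, 2, 1): 14 + 10 + 4 + 1 = 29
σ = (4, 1, 2, 3): (-9) + 22 + 4 + 11 = 28
σ = (4, 1, 3, 2): (-9) + 22 + (-6) + 24 = 31
σ = (4, 2, 1, 3): (-9) + 15 + 8 + 11 = 25
σ = (4, 2, 3, 1): (-9) + 15 + (-6) + 1 = 1
σ = (4, 3, 1, 2): (-9) + 7 + 8 + 24 = 30
σ = (4, 3, 2, 1): (-9) + 7 + 4 + 1 = 3
Optimal value attained by: σ = (4, 2, 3, 1).
Answer: det⊕(A) = 1; verdict: NONSINGULAR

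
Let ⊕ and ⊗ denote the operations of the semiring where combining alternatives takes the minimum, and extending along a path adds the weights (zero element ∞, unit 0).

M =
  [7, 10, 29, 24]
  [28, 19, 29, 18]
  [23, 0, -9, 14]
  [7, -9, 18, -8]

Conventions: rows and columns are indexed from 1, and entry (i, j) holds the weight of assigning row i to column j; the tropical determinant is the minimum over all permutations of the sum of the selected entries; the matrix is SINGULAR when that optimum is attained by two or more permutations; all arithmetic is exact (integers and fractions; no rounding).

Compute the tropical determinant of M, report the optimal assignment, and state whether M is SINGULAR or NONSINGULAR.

σ = (1, 2, 3, 4): 7 + 19 + (-9) + (-8) = 9
σ = (1, 2, 4, 3): 7 + 19 + 14 + 18 = 58
σ = (1, 3, 2, 4): 7 + 29 + 0 + (-8) = 28
σ = (1, 3, 4, 2): 7 + 29 + 14 + (-9) = 41
σ = (1, 4, 2, 3): 7 + 18 + 0 + 18 = 43
σ = (1, 4, 3, 2): 7 + 18 + (-9) + (-9) = 7
σ = (2, 1, 3, 4): 10 + 28 + (-9) + (-8) = 21
σ = (2, 1, 4, 3): 10 + 28 + 14 + 18 = 70
σ = (2, 3, 1, 4): 10 + 29 + 23 + (-8) = 54
σ = (2, 3, 4, 1): 10 + 29 + 14 + 7 = 60
σ = (2, 4, 1, 3): 10 + 18 + 23 + 18 = 69
σ = (2, 4, 3, 1): 10 + 18 + (-9) + 7 = 26
σ = (3, 1, 2, 4): 29 + 28 + 0 + (-8) = 49
σ = (3, 1, 4, 2): 29 + 28 + 14 + (-9) = 62
σ = (3, 2, 1, 4): 29 + 19 + 23 + (-8) = 63
σ = (3, 2, 4, 1): 29 + 19 + 14 + 7 = 69
σ = (3, 4, 1, 2): 29 + 18 + 23 + (-9) = 61
σ = (3, 4, 2, 1): 29 + 18 + 0 + 7 = 54
σ = (4, 1, 2, 3): 24 + 28 + 0 + 18 = 70
σ = (4, 1, 3, 2): 24 + 28 + (-9) + (-9) = 34
σ = (4, 2, 1, 3): 24 + 19 + 23 + 18 = 84
σ = (4, 2, 3, 1): 24 + 19 + (-9) + 7 = 41
σ = (4, 3, 1, 2): 24 + 29 + 23 + (-9) = 67
σ = (4, 3, 2, 1): 24 + 29 + 0 + 7 = 60
Optimal value attained by: σ = (1, 4, 3, 2).
Answer: det⊕(M) = 7; verdict: NONSINGULAR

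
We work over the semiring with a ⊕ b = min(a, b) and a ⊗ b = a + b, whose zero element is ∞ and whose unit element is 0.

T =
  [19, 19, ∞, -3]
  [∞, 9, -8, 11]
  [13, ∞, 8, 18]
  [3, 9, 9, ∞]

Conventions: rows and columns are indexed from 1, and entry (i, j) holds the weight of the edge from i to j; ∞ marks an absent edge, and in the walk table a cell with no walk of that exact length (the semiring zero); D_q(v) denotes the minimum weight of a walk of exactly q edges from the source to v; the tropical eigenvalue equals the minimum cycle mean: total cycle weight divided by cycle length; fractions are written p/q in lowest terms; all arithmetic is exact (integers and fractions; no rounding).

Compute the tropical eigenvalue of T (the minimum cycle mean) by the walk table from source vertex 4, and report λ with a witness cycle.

q=0: [∞, ∞, ∞, 0]
q=1: [3, 9, 9, ∞]
q=2: [22, 18, 1, 0]
q=3: [3, 9, 9, 19]
q=4: [22, 18, 1, 0]
Optimal cycle mean attained by: cycle 1->4->1, total (-3) + 3, length 2.
Answer: λ = 0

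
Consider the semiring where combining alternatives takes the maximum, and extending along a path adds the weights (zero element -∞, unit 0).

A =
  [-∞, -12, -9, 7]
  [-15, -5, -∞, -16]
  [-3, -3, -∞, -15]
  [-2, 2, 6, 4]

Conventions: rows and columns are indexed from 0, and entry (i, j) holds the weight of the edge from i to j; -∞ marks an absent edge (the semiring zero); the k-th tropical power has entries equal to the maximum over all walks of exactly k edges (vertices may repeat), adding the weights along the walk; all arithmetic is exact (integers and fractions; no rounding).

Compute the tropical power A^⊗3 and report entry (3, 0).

A^⊗2:
  [5, 9, 13, 11]
  [-18, -10, -10, -8]
  [-17, -8, -9, 4]
  [3, 6, 10, 8]
A^⊗3:
  [10, 13, 17, 15]
  [-10, -6, -2, -4]
  [2, 6, 10, 8]
  [7, 10, 14, 12]
Key observation: the optimum is the walk 3->3->2->0, with weight 4 + 6 + (-3) = 7.
Optimal value attained by: walk 3->3->2->0.
Answer: (A^⊗3)[3][0] = 7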